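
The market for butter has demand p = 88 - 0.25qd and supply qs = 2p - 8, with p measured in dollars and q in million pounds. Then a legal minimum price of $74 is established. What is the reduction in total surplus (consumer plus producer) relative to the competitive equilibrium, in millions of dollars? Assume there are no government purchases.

Rearranging demand gives qd = 352 - 4p. In a free market, 352 - 4p = 2p - 8 gives the equilibrium p* = 60, q* = 112.
The floor of 74 is above the equilibrium price 60, so it binds.
At p = 74: qd = 352 - 4·74 = 56 and qs = 2·74 - 8 = 140.
Quantity traded falls to 56. At q = 56 the demand price is (352 - 56)/4 = 74 and the supply price is (8 + 56)/2 = 32.
Deadweight loss = ½ · (74 - 32) · (112 - 56) = ½ · 42 · 56 = 1176.

1176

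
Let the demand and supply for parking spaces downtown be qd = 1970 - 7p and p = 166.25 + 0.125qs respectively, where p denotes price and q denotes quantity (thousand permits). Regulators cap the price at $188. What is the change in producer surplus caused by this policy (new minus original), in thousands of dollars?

Rearranging supply gives qs = 8p - 1330. Setting quantity demanded equal to quantity supplied, 1970 - 7p = 8p - 1330, gives p* = 220 and q* = 430.
Because the ceiling (188) lies below the market-clearing price, it is binding.
At p = 188: qd = 1970 - 7·188 = 654 and qs = 8·188 - 1330 = 174.
Producer surplus without the control is ½ · (220 - 166.25) · 430 = 11556.25.
With the ceiling, producers sell 174 units at 188, so PS = ½ · (188 - 166.25) · 174 = 1892.25.
Change in producer surplus = 1892.25 - 11556.25 = -9664.

-9664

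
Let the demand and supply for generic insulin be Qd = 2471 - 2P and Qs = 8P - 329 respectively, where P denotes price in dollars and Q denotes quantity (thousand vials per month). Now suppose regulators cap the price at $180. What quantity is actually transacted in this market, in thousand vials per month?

Setting quantity demanded equal to quantity supplied, 2471 - 2P = 8P - 329, gives P* = 280 and Q* = 1911.
The ceiling of 180 is below the equilibrium price 280, so it binds.
At P = 180: Qd = 2471 - 2·180 = 2111 and Qs = 8·180 - 329 = 1111.
The quantity actually transacted is the short side, supply: 1111.

1111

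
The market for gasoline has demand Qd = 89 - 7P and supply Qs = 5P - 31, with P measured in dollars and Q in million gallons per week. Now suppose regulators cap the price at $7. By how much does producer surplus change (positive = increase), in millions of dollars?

Setting quantity demanded equal to quantity supplied, 89 - 7P = 5P - 31, gives P* = 10 and Q* = 19.
Because the ceiling (7) lies below the market-clearing price, it is binding.
At P = 7: Qd = 89 - 7·7 = 40 and Qs = 5·7 - 31 = 4.
Producer surplus without the control is ½ · (10 - 6.2) · 19 = 36.1.
With the ceiling, producers sell 4 units at 7, so PS = ½ · (7 - 6.2) · 4 = 1.6.
Change in producer surplus = 1.6 - 36.1 = -34.5.

-34.5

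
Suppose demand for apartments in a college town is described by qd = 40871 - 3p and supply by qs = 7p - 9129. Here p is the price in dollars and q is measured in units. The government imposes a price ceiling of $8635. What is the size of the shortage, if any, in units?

0

Equilibrium: 40871 - 3p = 7p - 9129, so 50000 = 10p and p* = 5000, q* = 25871.
The ceiling of 8635 is above the equilibrium price 5000, so it is not binding; the market clears at p* = 5000, q* = 25871.
Since the control does not bind, there is no shortage.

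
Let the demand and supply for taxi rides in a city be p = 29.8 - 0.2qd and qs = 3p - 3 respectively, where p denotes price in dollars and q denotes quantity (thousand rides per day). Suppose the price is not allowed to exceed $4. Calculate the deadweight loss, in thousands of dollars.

540

Rearranging demand gives qd = 149 - 5p. Equilibrium: 149 - 5p = 3p - 3, so 152 = 8p and p* = 19, q* = 54.
Since 4 < 19, the ceiling is binding.
At p = 4: qd = 149 - 5·4 = 129 and qs = 3·4 - 3 = 9.
Quantity traded falls to 9. At q = 9 the demand price is (149 - 9)/5 = 28 and the supply price is (3 + 9)/3 = 4.
Deadweight loss = ½ · (28 - 4) · (54 - 9) = ½ · 24 · 45 = 540.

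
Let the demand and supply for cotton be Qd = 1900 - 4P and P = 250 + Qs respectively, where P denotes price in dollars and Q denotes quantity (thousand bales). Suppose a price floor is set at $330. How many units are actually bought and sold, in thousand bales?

Rearranging supply gives Qs = P - 250. In a free market, 1900 - 4P = P - 250 gives the equilibrium P* = 430, Q* = 180.
Since 330 is below P* = 430, the floor does not bind and the free-market outcome prevails.

180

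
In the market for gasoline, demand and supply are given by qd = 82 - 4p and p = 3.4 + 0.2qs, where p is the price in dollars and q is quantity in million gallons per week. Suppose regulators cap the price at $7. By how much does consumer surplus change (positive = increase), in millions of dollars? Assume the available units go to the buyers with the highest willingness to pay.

Rearranging supply gives qs = 5p - 17. Setting quantity demanded equal to quantity supplied, 82 - 4p = 5p - 17, gives p* = 11 and q* = 38.
The ceiling of 7 is below the equilibrium price 11, so it binds.
At p = 7: qd = 82 - 4·7 = 54 and qs = 5·7 - 17 = 18.
Consumer surplus without the control is ½ · (20.5 - 11) · 38 = 180.5.
With the ceiling, 18 units are sold at 7 (assume they go to the highest-value buyers). The demand price at q = 18 is 16, so CS = ½ · [(20.5 - 7) + (16 - 7)] · 18 = 202.5.
Change in consumer surplus = 202.5 - 180.5 = 22.

22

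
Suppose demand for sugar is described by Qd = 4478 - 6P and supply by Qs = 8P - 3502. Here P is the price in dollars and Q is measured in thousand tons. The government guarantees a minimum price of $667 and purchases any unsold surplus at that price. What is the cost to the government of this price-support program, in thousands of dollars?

In a free market, 4478 - 6P = 8P - 3502 gives the equilibrium P* = 570, Q* = 1058.
Because the floor (667) lies above the market-clearing price, it is binding.
At P = 667: Qd = 4478 - 6·667 = 476 and Qs = 8·667 - 3502 = 1834.
Surplus = Qs - Qd = 1358.
Government expenditure = surplus × support price = 1358 × 667 = 905786.

905786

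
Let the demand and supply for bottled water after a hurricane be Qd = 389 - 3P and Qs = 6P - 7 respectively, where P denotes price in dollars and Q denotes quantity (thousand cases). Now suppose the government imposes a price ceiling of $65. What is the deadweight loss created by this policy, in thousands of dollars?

In a free market, 389 - 3P = 6P - 7 gives the equilibrium P* = 44, Q* = 257.
Since 65 is above P* = 44, the ceiling does not bind and the free-market outcome prevails.
Since the control does not bind, no trades are prevented and deadweight loss is zero.

0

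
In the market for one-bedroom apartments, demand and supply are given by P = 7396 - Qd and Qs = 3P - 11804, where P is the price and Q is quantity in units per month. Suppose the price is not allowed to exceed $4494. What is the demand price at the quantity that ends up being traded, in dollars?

Rearranging demand gives Qd = 7396 - P. Equilibrium: 7396 - P = 3P - 11804, so 19200 = 4P and P* = 4800, Q* = 2596.
Since 4494 < 4800, the ceiling is binding.
At P = 4494: Qd = 7396 - 4494 = 2902 and Qs = 3·4494 - 11804 = 1678.
Only 1678 units reach the market. On the demand curve, the marginal buyer's willingness to pay at Q = 1678 is (7396 - 1678) = 5718.

5718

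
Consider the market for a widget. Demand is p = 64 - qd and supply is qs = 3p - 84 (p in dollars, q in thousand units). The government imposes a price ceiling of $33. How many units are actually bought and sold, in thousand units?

Rearranging demand gives qd = 64 - p. Setting quantity demanded equal to quantity supplied, 64 - p = 3p - 84, gives p* = 37 and q* = 27.
Since 33 < 37, the ceiling is binding.
At p = 33: qd = 64 - 33 = 31 and qs = 3·33 - 84 = 15.
The quantity actually transacted is the short side, supply: 15.

15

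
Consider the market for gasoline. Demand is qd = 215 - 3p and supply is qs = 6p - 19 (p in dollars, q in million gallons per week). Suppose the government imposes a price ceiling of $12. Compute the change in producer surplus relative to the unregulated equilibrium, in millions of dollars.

-1330

In a free market, 215 - 3p = 6p - 19 gives the equilibrium p* = 26, q* = 137.
The ceiling of 12 is below the equilibrium price 26, so it binds.
At p = 12: qd = 215 - 3·12 = 179 and qs = 6·12 - 19 = 53.
Producer surplus without the control is ½ · (26 - 19/6) · 137 = 18769/12.
With the ceiling, producers sell 53 units at 12, so PS = ½ · (12 - 19/6) · 53 = 2809/12.
Change in producer surplus = 2809/12 - 18769/12 = -1330.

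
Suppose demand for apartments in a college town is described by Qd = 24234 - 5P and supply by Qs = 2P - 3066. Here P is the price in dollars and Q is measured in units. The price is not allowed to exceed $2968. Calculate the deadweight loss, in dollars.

Without the control the market clears where 24234 - 5P = 2P - 3066, i.e. P* = 3900 and Q* = 4734.
Because the ceiling (2968) lies below the market-clearing price, it is binding.
At P = 2968: Qd = 24234 - 5·2968 = 9394 and Qs = 2·2968 - 3066 = 2870.
Quantity traded falls to 2870. At Q = 2870 the demand price is (24234 - 2870)/5 = 4272.8 and the supply price is (3066 + 2870)/2 = 2968.
Deadweight loss = ½ · (4272.8 - 2968) · (4734 - 2870) = ½ · 1304.8 · 1864 = 1216073.6.

1216073.6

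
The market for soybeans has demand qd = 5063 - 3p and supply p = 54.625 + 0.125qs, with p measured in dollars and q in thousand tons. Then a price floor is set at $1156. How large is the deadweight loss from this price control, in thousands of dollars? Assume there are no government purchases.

Rearranging supply gives qs = 8p - 437. Equilibrium: 5063 - 3p = 8p - 437, so 5500 = 11p and p* = 500, q* = 3563.
Because the floor (1156) lies above the market-clearing price, it is binding.
At p = 1156: qd = 5063 - 3·1156 = 1595 and qs = 8·1156 - 437 = 8811.
Quantity traded falls to 1595. At q = 1595 the demand price is (5063 - 1595)/3 = 1156 and the supply price is (437 + 1595)/8 = 254.
Deadweight loss = ½ · (1156 - 254) · (3563 - 1595) = ½ · 902 · 1968 = 887568.

887568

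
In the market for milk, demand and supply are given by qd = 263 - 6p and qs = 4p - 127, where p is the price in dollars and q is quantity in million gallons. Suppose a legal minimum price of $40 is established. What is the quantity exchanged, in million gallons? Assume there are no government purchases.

23

Without the control the market clears where 263 - 6p = 4p - 127, i.e. p* = 39 and q* = 29.
Since 40 > 39, the floor is binding.
At p = 40: qd = 263 - 6·40 = 23 and qs = 4·40 - 127 = 33.
The quantity actually transacted is the short side, demand: 23.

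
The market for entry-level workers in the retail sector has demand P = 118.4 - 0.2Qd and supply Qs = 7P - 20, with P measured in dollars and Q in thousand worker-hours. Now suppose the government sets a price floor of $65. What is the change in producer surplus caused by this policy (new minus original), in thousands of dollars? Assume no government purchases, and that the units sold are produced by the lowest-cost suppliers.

Rearranging demand gives Qd = 592 - 5P. In a free market, 592 - 5P = 7P - 20 gives the equilibrium P* = 51, Q* = 337.
Because the floor (65) lies above the market-clearing price, it is binding.
At P = 65: Qd = 592 - 5·65 = 267 and Qs = 7·65 - 20 = 435.
Producer surplus without the control is ½ · (51 - 20/7) · 337 = 113569/14.
With the floor, 267 units are sold at 65. The supply price at Q = 267 is 41, so PS = ½ · [(65 - 20/7) + (65 - 41)] · 267 = 161001/14.
Change in producer surplus = 161001/14 - 113569/14 = 3388.

3388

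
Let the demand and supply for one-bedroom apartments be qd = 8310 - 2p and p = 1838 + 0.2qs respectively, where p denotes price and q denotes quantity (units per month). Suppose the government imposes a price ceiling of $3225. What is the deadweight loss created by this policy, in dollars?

Rearranging supply gives qs = 5p - 9190. Setting quantity demanded equal to quantity supplied, 8310 - 2p = 5p - 9190, gives p* = 2500 and q* = 3310.
Since 3225 is above p* = 2500, the ceiling does not bind and the free-market outcome prevails.
Since the control does not bind, no trades are prevented and deadweight loss is zero.

0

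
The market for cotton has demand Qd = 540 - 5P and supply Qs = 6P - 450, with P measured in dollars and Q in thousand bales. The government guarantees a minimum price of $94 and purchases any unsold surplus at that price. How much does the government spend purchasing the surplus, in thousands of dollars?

Equilibrium: 540 - 5P = 6P - 450, so 990 = 11P and P* = 90, Q* = 90.
Since 94 > 90, the floor is binding.
At P = 94: Qd = 540 - 5·94 = 70 and Qs = 6·94 - 450 = 114.
Surplus = Qs - Qd = 44.
Government expenditure = surplus × support price = 44 × 94 = 4136.

4136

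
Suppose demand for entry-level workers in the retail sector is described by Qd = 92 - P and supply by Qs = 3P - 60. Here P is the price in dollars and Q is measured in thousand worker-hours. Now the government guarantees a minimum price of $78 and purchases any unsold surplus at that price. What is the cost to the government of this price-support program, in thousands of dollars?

12480

Equilibrium: 92 - P = 3P - 60, so 152 = 4P and P* = 38, Q* = 54.
Since 78 > 38, the floor is binding.
At P = 78: Qd = 92 - 78 = 14 and Qs = 3·78 - 60 = 174.
Surplus = Qs - Qd = 160.
Government expenditure = surplus × support price = 160 × 78 = 12480.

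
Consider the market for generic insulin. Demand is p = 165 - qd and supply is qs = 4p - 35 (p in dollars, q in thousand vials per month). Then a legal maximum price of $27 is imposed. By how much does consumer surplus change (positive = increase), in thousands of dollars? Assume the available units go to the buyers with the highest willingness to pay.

Rearranging demand gives qd = 165 - p. Without the control the market clears where 165 - p = 4p - 35, i.e. p* = 40 and q* = 125.
The ceiling of 27 is below the equilibrium price 40, so it binds.
At p = 27: qd = 165 - 27 = 138 and qs = 4·27 - 35 = 73.
Consumer surplus without the control is ½ · (165 - 40) · 125 = 7812.5.
With the ceiling, 73 units are sold at 27 (assume they go to the highest-value buyers). The demand price at q = 73 is 92, so CS = ½ · [(165 - 27) + (92 - 27)] · 73 = 7409.5.
Change in consumer surplus = 7409.5 - 7812.5 = -403.

-403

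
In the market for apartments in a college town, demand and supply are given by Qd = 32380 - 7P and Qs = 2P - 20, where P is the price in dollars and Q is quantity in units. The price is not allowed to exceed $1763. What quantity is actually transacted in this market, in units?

3506

In a free market, 32380 - 7P = 2P - 20 gives the equilibrium P* = 3600, Q* = 7180.
Since 1763 < 3600, the ceiling is binding.
At P = 1763: Qd = 32380 - 7·1763 = 20039 and Qs = 2·1763 - 20 = 3506.
The quantity actually transacted is the short side, supply: 3506.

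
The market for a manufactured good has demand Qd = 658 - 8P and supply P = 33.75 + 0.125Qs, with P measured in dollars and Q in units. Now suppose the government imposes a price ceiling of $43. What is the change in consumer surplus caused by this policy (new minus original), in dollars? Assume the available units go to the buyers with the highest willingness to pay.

Rearranging supply gives Qs = 8P - 270. Setting quantity demanded equal to quantity supplied, 658 - 8P = 8P - 270, gives P* = 58 and Q* = 194.
Since 43 < 58, the ceiling is binding.
At P = 43: Qd = 658 - 8·43 = 314 and Qs = 8·43 - 270 = 74.
Consumer surplus without the control is ½ · (82.25 - 58) · 194 = 2352.25.
With the ceiling, 74 units are sold at 43 (assume they go to the highest-value buyers). The demand price at Q = 74 is 73, so CS = ½ · [(82.25 - 43) + (73 - 43)] · 74 = 2562.25.
Change in consumer surplus = 2562.25 - 2352.25 = 210.

210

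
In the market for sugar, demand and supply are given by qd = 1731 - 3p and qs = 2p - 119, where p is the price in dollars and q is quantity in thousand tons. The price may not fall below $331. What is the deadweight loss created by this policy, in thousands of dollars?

0

In a free market, 1731 - 3p = 2p - 119 gives the equilibrium p* = 370, q* = 621.
Since 331 is below p* = 370, the floor does not bind and the free-market outcome prevails.
Since the control does not bind, no trades are prevented and deadweight loss is zero.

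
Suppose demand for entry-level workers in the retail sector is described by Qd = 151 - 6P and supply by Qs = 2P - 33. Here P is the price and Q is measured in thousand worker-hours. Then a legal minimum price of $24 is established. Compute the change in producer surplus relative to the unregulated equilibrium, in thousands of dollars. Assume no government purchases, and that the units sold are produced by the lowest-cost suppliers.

-2

Without the control the market clears where 151 - 6P = 2P - 33, i.e. P* = 23 and Q* = 13.
Since 24 > 23, the floor is binding.
At P = 24: Qd = 151 - 6·24 = 7 and Qs = 2·24 - 33 = 15.
Producer surplus without the control is ½ · (23 - 16.5) · 13 = 42.25.
With the floor, 7 units are sold at 24. The supply price at Q = 7 is 20, so PS = ½ · [(24 - 16.5) + (24 - 20)] · 7 = 40.25.
Change in producer surplus = 40.25 - 42.25 = -2.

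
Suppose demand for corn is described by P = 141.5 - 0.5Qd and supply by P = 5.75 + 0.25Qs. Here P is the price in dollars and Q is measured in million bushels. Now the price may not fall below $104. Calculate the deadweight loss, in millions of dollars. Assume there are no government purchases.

Rearranging demand gives Qd = 283 - 2P; rearranging supply gives Qs = 4P - 23. Setting quantity demanded equal to quantity supplied, 283 - 2P = 4P - 23, gives P* = 51 and Q* = 181.
Since 104 > 51, the floor is binding.
At P = 104: Qd = 283 - 2·104 = 75 and Qs = 4·104 - 23 = 393.
Quantity traded falls to 75. At Q = 75 the demand price is (283 - 75)/2 = 104 and the supply price is (23 + 75)/4 = 24.5.
Deadweight loss = ½ · (104 - 24.5) · (181 - 75) = ½ · 79.5 · 106 = 4213.5.

4213.5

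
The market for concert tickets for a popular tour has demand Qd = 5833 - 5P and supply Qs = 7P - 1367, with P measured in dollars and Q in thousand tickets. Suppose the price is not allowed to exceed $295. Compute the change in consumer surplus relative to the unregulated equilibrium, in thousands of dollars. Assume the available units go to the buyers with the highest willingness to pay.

-242932.5

Equilibrium: 5833 - 5P = 7P - 1367, so 7200 = 12P and P* = 600, Q* = 2833.
The ceiling of 295 is below the equilibrium price 600, so it binds.
At P = 295: Qd = 5833 - 5·295 = 4358 and Qs = 7·295 - 1367 = 698.
Consumer surplus without the control is ½ · (1166.6 - 600) · 2833 = 802588.9.
With the ceiling, 698 units are sold at 295 (assume they go to the highest-value buyers). The demand price at Q = 698 is 1027, so CS = ½ · [(1166.6 - 295) + (1027 - 295)] · 698 = 559656.4.
Change in consumer surplus = 559656.4 - 802588.9 = -242932.5.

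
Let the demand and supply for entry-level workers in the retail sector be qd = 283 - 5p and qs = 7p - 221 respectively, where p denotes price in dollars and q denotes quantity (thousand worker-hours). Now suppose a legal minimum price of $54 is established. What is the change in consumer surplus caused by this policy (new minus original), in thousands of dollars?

In a free market, 283 - 5p = 7p - 221 gives the equilibrium p* = 42, q* = 73.
Since 54 > 42, the floor is binding.
At p = 54: qd = 283 - 5·54 = 13 and qs = 7·54 - 221 = 157.
Consumer surplus without the control is ½ · (56.6 - 42) · 73 = 532.9.
With the floor, consumers buy 13 units at 54, so CS = ½ · (56.6 - 54) · 13 = 16.9.
Change in consumer surplus = 16.9 - 532.9 = -516.

-516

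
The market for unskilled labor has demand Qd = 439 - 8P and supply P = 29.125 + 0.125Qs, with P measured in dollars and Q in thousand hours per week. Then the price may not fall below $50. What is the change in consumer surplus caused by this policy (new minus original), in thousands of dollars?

-568

Rearranging supply gives Qs = 8P - 233. In a free market, 439 - 8P = 8P - 233 gives the equilibrium P* = 42, Q* = 103.
Because the floor (50) lies above the market-clearing price, it is binding.
At P = 50: Qd = 439 - 8·50 = 39 and Qs = 8·50 - 233 = 167.
Consumer surplus without the control is ½ · (54.875 - 42) · 103 = 663.0625.
With the floor, consumers buy 39 units at 50, so CS = ½ · (54.875 - 50) · 39 = 95.0625.
Change in consumer surplus = 95.0625 - 663.0625 = -568.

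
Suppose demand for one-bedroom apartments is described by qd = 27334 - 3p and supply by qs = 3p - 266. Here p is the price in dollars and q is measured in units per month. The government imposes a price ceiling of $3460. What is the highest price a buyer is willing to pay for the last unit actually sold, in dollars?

5740

Setting quantity demanded equal to quantity supplied, 27334 - 3p = 3p - 266, gives p* = 4600 and q* = 13534.
The ceiling of 3460 is below the equilibrium price 4600, so it binds.
At p = 3460: qd = 27334 - 3·3460 = 16954 and qs = 3·3460 - 266 = 10114.
Only 10114 units reach the market. On the demand curve, the marginal buyer's willingness to pay at q = 10114 is (27334 - 10114)/3 = 5740.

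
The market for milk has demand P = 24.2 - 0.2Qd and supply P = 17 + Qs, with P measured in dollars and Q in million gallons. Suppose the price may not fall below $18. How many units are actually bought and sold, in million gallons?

Rearranging demand gives Qd = 121 - 5P; rearranging supply gives Qs = P - 17. In a free market, 121 - 5P = P - 17 gives the equilibrium P* = 23, Q* = 6.
The floor of 18 is below the equilibrium price 23, so it is not binding; the market clears at P* = 23, Q* = 6.

6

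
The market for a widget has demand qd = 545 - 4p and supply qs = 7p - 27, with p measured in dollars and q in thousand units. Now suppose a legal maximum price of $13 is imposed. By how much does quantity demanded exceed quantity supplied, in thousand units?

Equilibrium: 545 - 4p = 7p - 27, so 572 = 11p and p* = 52, q* = 337.
Since 13 < 52, the ceiling is binding.
At p = 13: qd = 545 - 4·13 = 493 and qs = 7·13 - 27 = 64.
Shortage = qd - qs = 493 - 64 = 429.

429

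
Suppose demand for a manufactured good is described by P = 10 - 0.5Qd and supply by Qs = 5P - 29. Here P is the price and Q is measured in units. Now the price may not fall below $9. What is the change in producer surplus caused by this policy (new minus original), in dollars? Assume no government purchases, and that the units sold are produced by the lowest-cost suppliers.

2.4

Rearranging demand gives Qd = 20 - 2P. In a free market, 20 - 2P = 5P - 29 gives the equilibrium P* = 7, Q* = 6.
Because the floor (9) lies above the market-clearing price, it is binding.
At P = 9: Qd = 20 - 2·9 = 2 and Qs = 5·9 - 29 = 16.
Producer surplus without the control is ½ · (7 - 5.8) · 6 = 3.6.
With the floor, 2 units are sold at 9. The supply price at Q = 2 is 6.2, so PS = ½ · [(9 - 5.8) + (9 - 6.2)] · 2 = 6.
Change in producer surplus = 6 - 3.6 = 2.4.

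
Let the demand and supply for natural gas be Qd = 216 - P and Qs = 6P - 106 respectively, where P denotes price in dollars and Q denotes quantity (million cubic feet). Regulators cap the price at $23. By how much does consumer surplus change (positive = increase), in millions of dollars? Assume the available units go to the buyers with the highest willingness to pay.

-8786

Setting quantity demanded equal to quantity supplied, 216 - P = 6P - 106, gives P* = 46 and Q* = 170.
Because the ceiling (23) lies below the market-clearing price, it is binding.
At P = 23: Qd = 216 - 23 = 193 and Qs = 6·23 - 106 = 32.
Consumer surplus without the control is ½ · (216 - 46) · 170 = 14450.
With the ceiling, 32 units are sold at 23 (assume they go to the highest-value buyers). The demand price at Q = 32 is 184, so CS = ½ · [(216 - 23) + (184 - 23)] · 32 = 5664.
Change in consumer surplus = 5664 - 14450 = -8786.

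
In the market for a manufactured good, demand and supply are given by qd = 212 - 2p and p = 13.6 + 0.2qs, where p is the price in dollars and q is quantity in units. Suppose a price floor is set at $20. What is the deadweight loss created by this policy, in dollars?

Rearranging supply gives qs = 5p - 68. Without the control the market clears where 212 - 2p = 5p - 68, i.e. p* = 40 and q* = 132.
Since 20 is below p* = 40, the floor does not bind and the free-market outcome prevails.
Since the control does not bind, no trades are prevented and deadweight loss is zero.

0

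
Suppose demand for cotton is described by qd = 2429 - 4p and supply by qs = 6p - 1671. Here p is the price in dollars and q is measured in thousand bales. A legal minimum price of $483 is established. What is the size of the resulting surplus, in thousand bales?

730

In a free market, 2429 - 4p = 6p - 1671 gives the equilibrium p* = 410, q* = 789.
The floor of 483 is above the equilibrium price 410, so it binds.
At p = 483: qd = 2429 - 4·483 = 497 and qs = 6·483 - 1671 = 1227.
Surplus = qs - qd = 1227 - 497 = 730.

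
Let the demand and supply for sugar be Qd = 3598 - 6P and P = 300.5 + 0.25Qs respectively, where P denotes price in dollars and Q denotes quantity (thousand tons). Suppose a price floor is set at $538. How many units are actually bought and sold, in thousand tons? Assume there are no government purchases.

370

Rearranging supply gives Qs = 4P - 1202. In a free market, 3598 - 6P = 4P - 1202 gives the equilibrium P* = 480, Q* = 718.
Because the floor (538) lies above the market-clearing price, it is binding.
At P = 538: Qd = 3598 - 6·538 = 370 and Qs = 4·538 - 1202 = 950.
The quantity actually transacted is the short side, demand: 370.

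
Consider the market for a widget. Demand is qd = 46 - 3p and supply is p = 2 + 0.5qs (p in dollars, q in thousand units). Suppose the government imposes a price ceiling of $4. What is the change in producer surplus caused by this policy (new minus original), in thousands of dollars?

Rearranging supply gives qs = 2p - 4. In a free market, 46 - 3p = 2p - 4 gives the equilibrium p* = 10, q* = 16.
Since 4 < 10, the ceiling is binding.
At p = 4: qd = 46 - 3·4 = 34 and qs = 2·4 - 4 = 4.
Producer surplus without the control is ½ · (10 - 2) · 16 = 64.
With the ceiling, producers sell 4 units at 4, so PS = ½ · (4 - 2) · 4 = 4.
Change in producer surplus = 4 - 64 = -60.

-60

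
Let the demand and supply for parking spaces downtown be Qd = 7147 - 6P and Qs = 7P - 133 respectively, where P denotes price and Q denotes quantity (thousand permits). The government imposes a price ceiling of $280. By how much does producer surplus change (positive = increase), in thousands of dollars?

In a free market, 7147 - 6P = 7P - 133 gives the equilibrium P* = 560, Q* = 3787.
Since 280 < 560, the ceiling is binding.
At P = 280: Qd = 7147 - 6·280 = 5467 and Qs = 7·280 - 133 = 1827.
Producer surplus without the control is ½ · (560 - 19) · 3787 = 1024383.5.
With the ceiling, producers sell 1827 units at 280, so PS = ½ · (280 - 19) · 1827 = 238423.5.
Change in producer surplus = 238423.5 - 1024383.5 = -785960.

-785960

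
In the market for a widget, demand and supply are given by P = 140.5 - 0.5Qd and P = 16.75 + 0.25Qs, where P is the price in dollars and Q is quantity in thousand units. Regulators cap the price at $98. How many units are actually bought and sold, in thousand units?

Rearranging demand gives Qd = 281 - 2P; rearranging supply gives Qs = 4P - 67. Without the control the market clears where 281 - 2P = 4P - 67, i.e. P* = 58 and Q* = 165.
The ceiling of 98 is above the equilibrium price 58, so it is not binding; the market clears at P* = 58, Q* = 165.

165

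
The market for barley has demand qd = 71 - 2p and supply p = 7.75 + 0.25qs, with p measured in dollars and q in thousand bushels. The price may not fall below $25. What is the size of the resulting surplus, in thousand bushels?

Rearranging supply gives qs = 4p - 31. In a free market, 71 - 2p = 4p - 31 gives the equilibrium p* = 17, q* = 37.
Since 25 > 17, the floor is binding.
At p = 25: qd = 71 - 2·25 = 21 and qs = 4·25 - 31 = 69.
Surplus = qs - qd = 69 - 21 = 48.

48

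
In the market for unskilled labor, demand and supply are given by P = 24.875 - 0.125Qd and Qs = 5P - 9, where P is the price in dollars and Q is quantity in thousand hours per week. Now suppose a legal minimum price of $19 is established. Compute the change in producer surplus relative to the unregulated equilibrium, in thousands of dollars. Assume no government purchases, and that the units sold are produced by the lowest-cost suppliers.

83.4

Rearranging demand gives Qd = 199 - 8P. Setting quantity demanded equal to quantity supplied, 199 - 8P = 5P - 9, gives P* = 16 and Q* = 71.
Because the floor (19) lies above the market-clearing price, it is binding.
At P = 19: Qd = 199 - 8·19 = 47 and Qs = 5·19 - 9 = 86.
Producer surplus without the control is ½ · (16 - 1.8) · 71 = 504.1.
With the floor, 47 units are sold at 19. The supply price at Q = 47 is 11.2, so PS = ½ · [(19 - 1.8) + (19 - 11.2)] · 47 = 587.5.
Change in producer surplus = 587.5 - 504.1 = 83.4.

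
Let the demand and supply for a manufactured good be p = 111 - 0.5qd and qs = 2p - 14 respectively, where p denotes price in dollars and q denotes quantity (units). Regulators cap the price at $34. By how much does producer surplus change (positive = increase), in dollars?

Rearranging demand gives qd = 222 - 2p. Setting quantity demanded equal to quantity supplied, 222 - 2p = 2p - 14, gives p* = 59 and q* = 104.
Since 34 < 59, the ceiling is binding.
At p = 34: qd = 222 - 2·34 = 154 and qs = 2·34 - 14 = 54.
Producer surplus without the control is ½ · (59 - 7) · 104 = 2704.
With the ceiling, producers sell 54 units at 34, so PS = ½ · (34 - 7) · 54 = 729.
Change in producer surplus = 729 - 2704 = -1975.

-1975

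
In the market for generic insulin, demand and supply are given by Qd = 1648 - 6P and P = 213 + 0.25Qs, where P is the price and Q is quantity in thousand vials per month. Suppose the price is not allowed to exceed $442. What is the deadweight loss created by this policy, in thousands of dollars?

Rearranging supply gives Qs = 4P - 852. Without the control the market clears where 1648 - 6P = 4P - 852, i.e. P* = 250 and Q* = 148.
Since 442 is above P* = 250, the ceiling does not bind and the free-market outcome prevails.
Since the control does not bind, no trades are prevented and deadweight loss is zero.

0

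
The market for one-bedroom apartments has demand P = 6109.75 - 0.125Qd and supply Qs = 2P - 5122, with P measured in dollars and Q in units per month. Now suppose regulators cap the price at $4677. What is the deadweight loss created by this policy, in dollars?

Rearranging demand gives Qd = 48878 - 8P. Equilibrium: 48878 - 8P = 2P - 5122, so 54000 = 10P and P* = 5400, Q* = 5678.
Since 4677 < 5400, the ceiling is binding.
At P = 4677: Qd = 48878 - 8·4677 = 11462 and Qs = 2·4677 - 5122 = 4232.
Quantity traded falls to 4232. At Q = 4232 the demand price is (48878 - 4232)/8 = 5580.75 and the supply price is (5122 + 4232)/2 = 4677.
Deadweight loss = ½ · (5580.75 - 4677) · (5678 - 4232) = ½ · 903.75 · 1446 = 653411.25.

653411.25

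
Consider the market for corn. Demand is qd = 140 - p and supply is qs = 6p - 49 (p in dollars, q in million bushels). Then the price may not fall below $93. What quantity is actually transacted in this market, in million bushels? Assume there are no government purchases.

47

Equilibrium: 140 - p = 6p - 49, so 189 = 7p and p* = 27, q* = 113.
Because the floor (93) lies above the market-clearing price, it is binding.
At p = 93: qd = 140 - 93 = 47 and qs = 6·93 - 49 = 509.
The quantity actually transacted is the short side, demand: 47.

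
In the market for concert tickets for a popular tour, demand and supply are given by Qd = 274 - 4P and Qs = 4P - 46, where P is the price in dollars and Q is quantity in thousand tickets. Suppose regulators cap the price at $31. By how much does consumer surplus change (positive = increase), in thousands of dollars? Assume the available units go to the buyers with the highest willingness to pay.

Without the control the market clears where 274 - 4P = 4P - 46, i.e. P* = 40 and Q* = 114.
The ceiling of 31 is below the equilibrium price 40, so it binds.
At P = 31: Qd = 274 - 4·31 = 150 and Qs = 4·31 - 46 = 78.
Consumer surplus without the control is ½ · (68.5 - 40) · 114 = 1624.5.
With the ceiling, 78 units are sold at 31 (assume they go to the highest-value buyers). The demand price at Q = 78 is 49, so CS = ½ · [(68.5 - 31) + (49 - 31)] · 78 = 2164.5.
Change in consumer surplus = 2164.5 - 1624.5 = 540.

540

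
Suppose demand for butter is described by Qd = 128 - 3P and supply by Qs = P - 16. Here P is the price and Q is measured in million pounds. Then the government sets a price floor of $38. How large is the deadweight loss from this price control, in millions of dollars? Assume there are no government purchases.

Setting quantity demanded equal to quantity supplied, 128 - 3P = P - 16, gives P* = 36 and Q* = 20.
Since 38 > 36, the floor is binding.
At P = 38: Qd = 128 - 3·38 = 14 and Qs = 38 - 16 = 22.
Quantity traded falls to 14. At Q = 14 the demand price is (128 - 14)/3 = 38 and the supply price is 16 + 14 = 30.
Deadweight loss = ½ · (38 - 30) · (20 - 14) = ½ · 8 · 6 = 24.

24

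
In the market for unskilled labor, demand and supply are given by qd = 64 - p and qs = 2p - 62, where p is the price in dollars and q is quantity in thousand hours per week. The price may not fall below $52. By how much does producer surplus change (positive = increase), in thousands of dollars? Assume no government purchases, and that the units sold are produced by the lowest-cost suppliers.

95

In a free market, 64 - p = 2p - 62 gives the equilibrium p* = 42, q* = 22.
Since 52 > 42, the floor is binding.
At p = 52: qd = 64 - 52 = 12 and qs = 2·52 - 62 = 42.
Producer surplus without the control is ½ · (42 - 31) · 22 = 121.
With the floor, 12 units are sold at 52. The supply price at q = 12 is 37, so PS = ½ · [(52 - 31) + (52 - 37)] · 12 = 216.
Change in producer surplus = 216 - 121 = 95.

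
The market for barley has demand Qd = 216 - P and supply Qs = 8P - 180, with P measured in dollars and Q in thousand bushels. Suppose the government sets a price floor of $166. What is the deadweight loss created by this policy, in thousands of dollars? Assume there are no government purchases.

Equilibrium: 216 - P = 8P - 180, so 396 = 9P and P* = 44, Q* = 172.
Since 166 > 44, the floor is binding.
At P = 166: Qd = 216 - 166 = 50 and Qs = 8·166 - 180 = 1148.
Quantity traded falls to 50. At Q = 50 the demand price is 216 - 50 = 166 and the supply price is (180 + 50)/8 = 28.75.
Deadweight loss = ½ · (166 - 28.75) · (172 - 50) = ½ · 137.25 · 122 = 8372.25.

8372.25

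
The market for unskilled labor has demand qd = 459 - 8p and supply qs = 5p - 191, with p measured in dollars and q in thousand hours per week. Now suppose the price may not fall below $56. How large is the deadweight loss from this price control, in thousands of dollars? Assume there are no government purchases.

374.4

Without the control the market clears where 459 - 8p = 5p - 191, i.e. p* = 50 and q* = 59.
Since 56 > 50, the floor is binding.
At p = 56: qd = 459 - 8·56 = 11 and qs = 5·56 - 191 = 89.
Quantity traded falls to 11. At q = 11 the demand price is (459 - 11)/8 = 56 and the supply price is (191 + 11)/5 = 40.4.
Deadweight loss = ½ · (56 - 40.4) · (59 - 11) = ½ · 15.6 · 48 = 374.4.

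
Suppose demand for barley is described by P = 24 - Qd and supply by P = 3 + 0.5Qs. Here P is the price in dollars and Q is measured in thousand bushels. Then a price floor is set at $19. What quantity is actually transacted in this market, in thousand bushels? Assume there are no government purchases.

5

Rearranging demand gives Qd = 24 - P; rearranging supply gives Qs = 2P - 6. Equilibrium: 24 - P = 2P - 6, so 30 = 3P and P* = 10, Q* = 14.
Because the floor (19) lies above the market-clearing price, it is binding.
At P = 19: Qd = 24 - 19 = 5 and Qs = 2·19 - 6 = 32.
The quantity actually transacted is the short side, demand: 5.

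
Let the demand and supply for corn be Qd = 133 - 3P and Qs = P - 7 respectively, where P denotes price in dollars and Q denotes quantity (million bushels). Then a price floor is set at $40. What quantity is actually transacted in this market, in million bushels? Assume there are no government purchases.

13

Without the control the market clears where 133 - 3P = P - 7, i.e. P* = 35 and Q* = 28.
Because the floor (40) lies above the market-clearing price, it is binding.
At P = 40: Qd = 133 - 3·40 = 13 and Qs = 40 - 7 = 33.
The quantity actually transacted is the short side, demand: 13.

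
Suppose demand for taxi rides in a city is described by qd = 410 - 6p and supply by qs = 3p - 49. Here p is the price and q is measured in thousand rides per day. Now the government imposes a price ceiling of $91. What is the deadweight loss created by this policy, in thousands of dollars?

Equilibrium: 410 - 6p = 3p - 49, so 459 = 9p and p* = 51, q* = 104.
The ceiling of 91 is above the equilibrium price 51, so it is not binding; the market clears at p* = 51, q* = 104.
Since the control does not bind, no trades are prevented and deadweight loss is zero.

0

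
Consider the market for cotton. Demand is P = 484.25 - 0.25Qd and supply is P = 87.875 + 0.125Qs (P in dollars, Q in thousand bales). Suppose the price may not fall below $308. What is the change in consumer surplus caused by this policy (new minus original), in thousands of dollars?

Rearranging demand gives Qd = 1937 - 4P; rearranging supply gives Qs = 8P - 703. Without the control the market clears where 1937 - 4P = 8P - 703, i.e. P* = 220 and Q* = 1057.
The floor of 308 is above the equilibrium price 220, so it binds.
At P = 308: Qd = 1937 - 4·308 = 705 and Qs = 8·308 - 703 = 1761.
Consumer surplus without the control is ½ · (484.25 - 220) · 1057 = 139656.125.
With the floor, consumers buy 705 units at 308, so CS = ½ · (484.25 - 308) · 705 = 62128.125.
Change in consumer surplus = 62128.125 - 139656.125 = -77528.

-77528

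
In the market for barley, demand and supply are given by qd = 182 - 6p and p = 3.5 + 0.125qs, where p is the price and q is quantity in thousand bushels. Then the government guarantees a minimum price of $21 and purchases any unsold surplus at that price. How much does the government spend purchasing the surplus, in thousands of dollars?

Rearranging supply gives qs = 8p - 28. Setting quantity demanded equal to quantity supplied, 182 - 6p = 8p - 28, gives p* = 15 and q* = 92.
Since 21 > 15, the floor is binding.
At p = 21: qd = 182 - 6·21 = 56 and qs = 8·21 - 28 = 140.
Surplus = qs - qd = 84.
Government expenditure = surplus × support price = 84 × 21 = 1764.

1764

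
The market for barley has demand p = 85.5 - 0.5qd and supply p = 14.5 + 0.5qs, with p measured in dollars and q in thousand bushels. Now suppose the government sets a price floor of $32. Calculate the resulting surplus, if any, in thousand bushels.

Rearranging demand gives qd = 171 - 2p; rearranging supply gives qs = 2p - 29. Without the control the market clears where 171 - 2p = 2p - 29, i.e. p* = 50 and q* = 71.
The floor of 32 is below the equilibrium price 50, so it is not binding; the market clears at p* = 50, q* = 71.
Since the control does not bind, there is no surplus.

0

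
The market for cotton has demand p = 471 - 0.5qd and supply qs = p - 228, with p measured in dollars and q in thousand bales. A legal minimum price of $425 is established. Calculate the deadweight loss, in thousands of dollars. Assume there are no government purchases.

Rearranging demand gives qd = 942 - 2p. In a free market, 942 - 2p = p - 228 gives the equilibrium p* = 390, q* = 162.
Because the floor (425) lies above the market-clearing price, it is binding.
At p = 425: qd = 942 - 2·425 = 92 and qs = 425 - 228 = 197.
Quantity traded falls to 92. At q = 92 the demand price is (942 - 92)/2 = 425 and the supply price is 228 + 92 = 320.
Deadweight loss = ½ · (425 - 320) · (162 - 92) = ½ · 105 · 70 = 3675.

3675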